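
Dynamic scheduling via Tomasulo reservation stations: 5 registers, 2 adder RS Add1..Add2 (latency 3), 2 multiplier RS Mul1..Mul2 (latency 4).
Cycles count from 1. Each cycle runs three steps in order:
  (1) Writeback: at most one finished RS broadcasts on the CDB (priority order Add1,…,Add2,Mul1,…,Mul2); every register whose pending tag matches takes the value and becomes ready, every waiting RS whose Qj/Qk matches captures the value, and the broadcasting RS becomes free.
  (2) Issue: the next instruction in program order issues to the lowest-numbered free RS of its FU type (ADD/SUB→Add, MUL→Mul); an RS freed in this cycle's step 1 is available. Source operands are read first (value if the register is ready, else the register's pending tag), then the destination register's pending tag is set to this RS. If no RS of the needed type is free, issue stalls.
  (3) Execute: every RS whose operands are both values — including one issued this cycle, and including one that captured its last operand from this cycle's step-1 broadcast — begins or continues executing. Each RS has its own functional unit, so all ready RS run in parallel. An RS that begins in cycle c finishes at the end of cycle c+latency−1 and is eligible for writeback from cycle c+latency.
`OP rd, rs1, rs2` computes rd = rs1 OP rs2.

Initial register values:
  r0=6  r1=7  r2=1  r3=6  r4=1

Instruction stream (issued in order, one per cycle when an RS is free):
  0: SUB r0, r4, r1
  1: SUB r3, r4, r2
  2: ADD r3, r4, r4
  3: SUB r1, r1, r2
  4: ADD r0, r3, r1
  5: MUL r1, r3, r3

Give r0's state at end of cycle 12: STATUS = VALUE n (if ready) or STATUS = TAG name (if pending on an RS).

cycle 1: issue SUB r0<-Add1 // r0:Add1,r1:7,r2:1,r3:6,r4:1
cycle 2: issue SUB r3<-Add2 // r0:Add1,r1:7,r2:1,r3:Add2,r4:1
cycle 3: stall // r0:Add1,r1:7,r2:1,r3:Add2,r4:1
cycle 4: CDB Add1=-6; issue ADD r3<-Add1 // r0:-6,r1:7,r2:1,r3:Add1,r4:1
cycle 5: CDB Add2=0; issue SUB r1<-Add2 // r0:-6,r1:Add2,r2:1,r3:Add1,r4:1
cycle 6: stall // r0:-6,r1:Add2,r2:1,r3:Add1,r4:1
cycle 7: CDB Add1=2; issue ADD r0<-Add1 // r0:Add1,r1:Add2,r2:1,r3:2,r4:1
cycle 8: CDB Add2=6; issue MUL r1<-Mul1 // r0:Add1,r1:Mul1,r2:1,r3:2,r4:1
cycle 9: - // r0:Add1,r1:Mul1,r2:1,r3:2,r4:1
cycle 10: - // r0:Add1,r1:Mul1,r2:1,r3:2,r4:1
cycle 11: CDB Add1=8 // r0:8,r1:Mul1,r2:1,r3:2,r4:1
cycle 12: CDB Mul1=4 // r0:8,r1:4,r2:1,r3:2,r4:1

STATUS = VALUE 8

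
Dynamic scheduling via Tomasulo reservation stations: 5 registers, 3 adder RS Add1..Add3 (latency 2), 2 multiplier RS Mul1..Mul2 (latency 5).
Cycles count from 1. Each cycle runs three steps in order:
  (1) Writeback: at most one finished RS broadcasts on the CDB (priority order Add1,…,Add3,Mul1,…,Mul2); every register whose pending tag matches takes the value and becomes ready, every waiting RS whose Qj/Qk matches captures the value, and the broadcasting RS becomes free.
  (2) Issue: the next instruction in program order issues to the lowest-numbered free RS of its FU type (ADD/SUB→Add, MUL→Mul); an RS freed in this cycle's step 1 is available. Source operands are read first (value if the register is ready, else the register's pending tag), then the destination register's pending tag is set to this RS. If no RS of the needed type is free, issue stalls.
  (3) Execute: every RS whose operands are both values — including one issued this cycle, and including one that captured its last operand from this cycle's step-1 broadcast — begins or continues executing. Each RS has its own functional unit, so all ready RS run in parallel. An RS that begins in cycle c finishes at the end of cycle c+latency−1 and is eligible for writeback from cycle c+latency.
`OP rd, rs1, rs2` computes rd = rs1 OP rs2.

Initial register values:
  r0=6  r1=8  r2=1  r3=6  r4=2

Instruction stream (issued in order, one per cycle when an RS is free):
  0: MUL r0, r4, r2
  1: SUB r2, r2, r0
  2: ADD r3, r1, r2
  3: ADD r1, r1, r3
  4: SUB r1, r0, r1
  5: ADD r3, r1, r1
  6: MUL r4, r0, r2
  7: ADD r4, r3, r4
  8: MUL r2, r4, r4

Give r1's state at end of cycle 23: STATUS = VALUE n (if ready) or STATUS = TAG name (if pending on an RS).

c1: issue MUL r0<-Mul1 | r0:Mul1,r1:8,r2:1,r3:6,r4:2
c2: issue SUB r2<-Add1 | r0:Mul1,r1:8,r2:Add1,r3:6,r4:2
c3: issue ADD r3<-Add2 | r0:Mul1,r1:8,r2:Add1,r3:Add2,r4:2
c4: issue ADD r1<-Add3 | r0:Mul1,r1:Add3,r2:Add1,r3:Add2,r4:2
c5: stall | r0:Mul1,r1:Add3,r2:Add1,r3:Add2,r4:2
c6: CDB Mul1=2; stall | r0:2,r1:Add3,r2:Add1,r3:Add2,r4:2
c7: stall | r0:2,r1:Add3,r2:Add1,r3:Add2,r4:2
c8: CDB Add1=-1; issue SUB r1<-Add1 | r0:2,r1:Add1,r2:-1,r3:Add2,r4:2
c9: stall | r0:2,r1:Add1,r2:-1,r3:Add2,r4:2
c10: CDB Add2=7; issue ADD r3<-Add2 | r0:2,r1:Add1,r2:-1,r3:Add2,r4:2
c11: issue MUL r4<-Mul1 | r0:2,r1:Add1,r2:-1,r3:Add2,r4:Mul1
c12: CDB Add3=15; issue ADD r4<-Add3 | r0:2,r1:Add1,r2:-1,r3:Add2,r4:Add3
c13: issue MUL r2<-Mul2 | r0:2,r1:Add1,r2:Mul2,r3:Add2,r4:Add3
c14: CDB Add1=-13 | r0:2,r1:-13,r2:Mul2,r3:Add2,r4:Add3
c15: - | r0:2,r1:-13,r2:Mul2,r3:Add2,r4:Add3
c16: CDB Add2=-26 | r0:2,r1:-13,r2:Mul2,r3:-26,r4:Add3
c17: CDB Mul1=-2 | r0:2,r1:-13,r2:Mul2,r3:-26,r4:Add3
c18: - | r0:2,r1:-13,r2:Mul2,r3:-26,r4:Add3
c19: CDB Add3=-28 | r0:2,r1:-13,r2:Mul2,r3:-26,r4:-28
c20: - | r0:2,r1:-13,r2:Mul2,r3:-26,r4:-28
c21: - | r0:2,r1:-13,r2:Mul2,r3:-26,r4:-28
c22: - | r0:2,r1:-13,r2:Mul2,r3:-26,r4:-28
c23: - | r0:2,r1:-13,r2:Mul2,r3:-26,r4:-28

STATUS = VALUE -13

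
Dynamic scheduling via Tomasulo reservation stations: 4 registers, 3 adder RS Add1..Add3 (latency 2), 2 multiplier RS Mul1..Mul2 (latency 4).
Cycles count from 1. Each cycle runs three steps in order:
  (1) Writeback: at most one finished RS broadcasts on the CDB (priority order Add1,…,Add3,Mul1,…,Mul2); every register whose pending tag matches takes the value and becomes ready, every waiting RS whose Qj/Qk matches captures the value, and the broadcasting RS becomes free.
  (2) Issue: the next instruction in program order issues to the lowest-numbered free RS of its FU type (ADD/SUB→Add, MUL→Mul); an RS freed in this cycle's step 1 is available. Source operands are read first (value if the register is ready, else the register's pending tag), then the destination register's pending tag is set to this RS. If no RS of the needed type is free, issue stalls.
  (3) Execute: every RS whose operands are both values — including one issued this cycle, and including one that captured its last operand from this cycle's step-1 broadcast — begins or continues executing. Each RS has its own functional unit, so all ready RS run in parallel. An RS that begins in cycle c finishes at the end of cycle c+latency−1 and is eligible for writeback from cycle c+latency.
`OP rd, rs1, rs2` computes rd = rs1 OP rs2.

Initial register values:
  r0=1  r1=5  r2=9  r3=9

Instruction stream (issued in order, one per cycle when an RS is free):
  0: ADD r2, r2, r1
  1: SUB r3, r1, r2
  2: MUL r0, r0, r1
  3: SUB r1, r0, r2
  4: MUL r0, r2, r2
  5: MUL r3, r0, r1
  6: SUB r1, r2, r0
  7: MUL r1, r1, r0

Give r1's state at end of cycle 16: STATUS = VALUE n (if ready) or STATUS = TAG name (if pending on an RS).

  c1: issue ADD r2<-Add1  regs: r0:1,r1:5,r2:Add1,r3:9
  c2: issue SUB r3<-Add2  regs: r0:1,r1:5,r2:Add1,r3:Add2
  c3: CDB Add1=14; issue MUL r0<-Mul1  regs: r0:Mul1,r1:5,r2:14,r3:Add2
  c4: issue SUB r1<-Add1  regs: r0:Mul1,r1:Add1,r2:14,r3:Add2
  c5: CDB Add2=-9; issue MUL r0<-Mul2  regs: r0:Mul2,r1:Add1,r2:14,r3:-9
  c6: stall  regs: r0:Mul2,r1:Add1,r2:14,r3:-9
  c7: CDB Mul1=5; issue MUL r3<-Mul1  regs: r0:Mul2,r1:Add1,r2:14,r3:Mul1
  c8: issue SUB r1<-Add2  regs: r0:Mul2,r1:Add2,r2:14,r3:Mul1
  c9: CDB Add1=-9; stall  regs: r0:Mul2,r1:Add2,r2:14,r3:Mul1
  c10: CDB Mul2=196; issue MUL r1<-Mul2  regs: r0:196,r1:Mul2,r2:14,r3:Mul1
  c11: -  regs: r0:196,r1:Mul2,r2:14,r3:Mul1
  c12: CDB Add2=-182  regs: r0:196,r1:Mul2,r2:14,r3:Mul1
  c13: -  regs: r0:196,r1:Mul2,r2:14,r3:Mul1
  c14: CDB Mul1=-1764  regs: r0:196,r1:Mul2,r2:14,r3:-1764
  c15: -  regs: r0:196,r1:Mul2,r2:14,r3:-1764
  c16: CDB Mul2=-35672  regs: r0:196,r1:-35672,r2:14,r3:-1764

STATUS = VALUE -35672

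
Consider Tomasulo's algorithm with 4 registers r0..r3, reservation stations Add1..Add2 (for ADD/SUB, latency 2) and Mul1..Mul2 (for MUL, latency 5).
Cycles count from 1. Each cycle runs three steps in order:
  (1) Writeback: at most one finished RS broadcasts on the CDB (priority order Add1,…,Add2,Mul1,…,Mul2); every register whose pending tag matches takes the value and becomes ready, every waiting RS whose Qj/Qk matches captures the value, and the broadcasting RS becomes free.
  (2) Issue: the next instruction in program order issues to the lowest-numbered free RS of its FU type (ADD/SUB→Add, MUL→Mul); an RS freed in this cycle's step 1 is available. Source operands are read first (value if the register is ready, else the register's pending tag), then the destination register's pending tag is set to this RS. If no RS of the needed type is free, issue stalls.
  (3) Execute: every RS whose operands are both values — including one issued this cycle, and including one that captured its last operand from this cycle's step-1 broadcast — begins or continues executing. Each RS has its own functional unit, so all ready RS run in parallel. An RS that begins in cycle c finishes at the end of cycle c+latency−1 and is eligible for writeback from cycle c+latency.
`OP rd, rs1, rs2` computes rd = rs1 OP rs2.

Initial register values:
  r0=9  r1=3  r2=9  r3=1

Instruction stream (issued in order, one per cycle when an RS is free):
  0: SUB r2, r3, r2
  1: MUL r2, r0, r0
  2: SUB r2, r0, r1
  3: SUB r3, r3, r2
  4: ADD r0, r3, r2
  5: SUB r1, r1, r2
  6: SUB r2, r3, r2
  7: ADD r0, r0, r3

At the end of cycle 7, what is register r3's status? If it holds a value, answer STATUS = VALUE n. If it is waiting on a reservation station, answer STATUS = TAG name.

c1: issue SUB r2<-Add1 | r0:9,r1:3,r2:Add1,r3:1
c2: issue MUL r2<-Mul1 | r0:9,r1:3,r2:Mul1,r3:1
c3: CDB Add1=-8; issue SUB r2<-Add1 | r0:9,r1:3,r2:Add1,r3:1
c4: issue SUB r3<-Add2 | r0:9,r1:3,r2:Add1,r3:Add2
c5: CDB Add1=6; issue ADD r0<-Add1 | r0:Add1,r1:3,r2:6,r3:Add2
c6: stall | r0:Add1,r1:3,r2:6,r3:Add2
c7: CDB Add2=-5; issue SUB r1<-Add2 | r0:Add1,r1:Add2,r2:6,r3:-5

STATUS = VALUE -5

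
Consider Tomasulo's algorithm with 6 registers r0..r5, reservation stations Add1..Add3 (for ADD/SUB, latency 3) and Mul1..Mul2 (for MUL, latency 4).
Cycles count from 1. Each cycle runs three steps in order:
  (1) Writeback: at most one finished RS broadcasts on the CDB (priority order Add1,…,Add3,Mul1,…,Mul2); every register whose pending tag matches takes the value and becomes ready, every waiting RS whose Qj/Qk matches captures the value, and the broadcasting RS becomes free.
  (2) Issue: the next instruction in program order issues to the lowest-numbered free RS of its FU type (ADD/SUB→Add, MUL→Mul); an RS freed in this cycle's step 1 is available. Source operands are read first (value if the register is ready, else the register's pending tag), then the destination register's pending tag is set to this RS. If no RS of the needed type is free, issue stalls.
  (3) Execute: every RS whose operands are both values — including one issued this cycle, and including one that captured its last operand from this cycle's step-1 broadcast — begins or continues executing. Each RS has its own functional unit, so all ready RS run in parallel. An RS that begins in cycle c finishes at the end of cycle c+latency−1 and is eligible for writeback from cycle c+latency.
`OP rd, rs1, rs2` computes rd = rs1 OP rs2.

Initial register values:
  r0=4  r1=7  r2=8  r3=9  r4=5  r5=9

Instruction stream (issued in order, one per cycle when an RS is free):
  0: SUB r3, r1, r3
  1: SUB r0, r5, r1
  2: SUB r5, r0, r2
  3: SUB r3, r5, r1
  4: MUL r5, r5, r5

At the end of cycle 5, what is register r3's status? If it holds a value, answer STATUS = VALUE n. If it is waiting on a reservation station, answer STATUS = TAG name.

STATUS = TAG Add1

  c1: issue SUB r3<-Add1  regs: r0:4,r1:7,r2:8,r3:Add1,r4:5,r5:9
  c2: issue SUB r0<-Add2  regs: r0:Add2,r1:7,r2:8,r3:Add1,r4:5,r5:9
  c3: issue SUB r5<-Add3  regs: r0:Add2,r1:7,r2:8,r3:Add1,r4:5,r5:Add3
  c4: CDB Add1=-2; issue SUB r3<-Add1  regs: r0:Add2,r1:7,r2:8,r3:Add1,r4:5,r5:Add3
  c5: CDB Add2=2; issue MUL r5<-Mul1  regs: r0:2,r1:7,r2:8,r3:Add1,r4:5,r5:Mul1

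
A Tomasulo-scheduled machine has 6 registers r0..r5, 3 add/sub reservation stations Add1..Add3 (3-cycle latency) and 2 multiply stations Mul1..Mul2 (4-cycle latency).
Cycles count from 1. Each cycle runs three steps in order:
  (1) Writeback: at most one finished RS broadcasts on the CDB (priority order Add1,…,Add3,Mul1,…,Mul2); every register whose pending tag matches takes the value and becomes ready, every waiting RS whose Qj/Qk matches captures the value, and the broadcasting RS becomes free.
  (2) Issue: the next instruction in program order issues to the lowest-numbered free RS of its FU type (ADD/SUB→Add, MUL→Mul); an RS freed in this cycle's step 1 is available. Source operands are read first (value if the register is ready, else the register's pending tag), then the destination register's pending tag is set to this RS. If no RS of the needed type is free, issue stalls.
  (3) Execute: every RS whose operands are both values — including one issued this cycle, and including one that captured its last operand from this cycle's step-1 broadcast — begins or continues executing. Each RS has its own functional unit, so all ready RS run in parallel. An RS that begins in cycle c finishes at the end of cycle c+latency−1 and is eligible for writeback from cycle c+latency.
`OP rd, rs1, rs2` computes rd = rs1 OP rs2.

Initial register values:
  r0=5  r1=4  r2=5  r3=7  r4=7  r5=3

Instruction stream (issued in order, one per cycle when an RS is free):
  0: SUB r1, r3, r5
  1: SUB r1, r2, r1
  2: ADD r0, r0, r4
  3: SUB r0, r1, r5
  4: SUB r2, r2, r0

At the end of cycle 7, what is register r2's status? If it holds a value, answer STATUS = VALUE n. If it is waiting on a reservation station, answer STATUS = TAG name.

  c1: issue SUB r1<-Add1  regs: r0:5,r1:Add1,r2:5,r3:7,r4:7,r5:3
  c2: issue SUB r1<-Add2  regs: r0:5,r1:Add2,r2:5,r3:7,r4:7,r5:3
  c3: issue ADD r0<-Add3  regs: r0:Add3,r1:Add2,r2:5,r3:7,r4:7,r5:3
  c4: CDB Add1=4; issue SUB r0<-Add1  regs: r0:Add1,r1:Add2,r2:5,r3:7,r4:7,r5:3
  c5: stall  regs: r0:Add1,r1:Add2,r2:5,r3:7,r4:7,r5:3
  c6: CDB Add3=12; issue SUB r2<-Add3  regs: r0:Add1,r1:Add2,r2:Add3,r3:7,r4:7,r5:3
  c7: CDB Add2=1  regs: r0:Add1,r1:1,r2:Add3,r3:7,r4:7,r5:3

STATUS = TAG Add3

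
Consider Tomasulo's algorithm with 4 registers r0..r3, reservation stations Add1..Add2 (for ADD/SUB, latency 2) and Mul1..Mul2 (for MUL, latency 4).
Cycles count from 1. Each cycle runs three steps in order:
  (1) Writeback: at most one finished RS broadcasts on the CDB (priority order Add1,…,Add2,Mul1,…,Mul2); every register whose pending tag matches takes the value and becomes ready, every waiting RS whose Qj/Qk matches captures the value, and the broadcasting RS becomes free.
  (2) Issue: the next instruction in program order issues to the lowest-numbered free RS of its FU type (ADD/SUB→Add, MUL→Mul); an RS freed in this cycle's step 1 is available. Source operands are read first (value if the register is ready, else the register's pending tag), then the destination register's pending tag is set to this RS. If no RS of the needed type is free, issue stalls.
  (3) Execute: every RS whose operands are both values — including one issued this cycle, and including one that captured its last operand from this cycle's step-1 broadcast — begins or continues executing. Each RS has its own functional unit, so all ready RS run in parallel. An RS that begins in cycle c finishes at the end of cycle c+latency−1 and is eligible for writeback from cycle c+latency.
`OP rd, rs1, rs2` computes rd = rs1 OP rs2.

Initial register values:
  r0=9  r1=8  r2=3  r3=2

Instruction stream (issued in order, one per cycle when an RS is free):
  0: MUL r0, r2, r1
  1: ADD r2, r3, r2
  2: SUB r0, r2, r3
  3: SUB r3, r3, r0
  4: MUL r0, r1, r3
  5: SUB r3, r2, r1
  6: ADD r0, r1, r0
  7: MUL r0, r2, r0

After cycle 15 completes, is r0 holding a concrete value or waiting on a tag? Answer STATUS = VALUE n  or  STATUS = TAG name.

  c1: issue MUL r0<-Mul1  regs: r0:Mul1,r1:8,r2:3,r3:2
  c2: issue ADD r2<-Add1  regs: r0:Mul1,r1:8,r2:Add1,r3:2
  c3: issue SUB r0<-Add2  regs: r0:Add2,r1:8,r2:Add1,r3:2
  c4: CDB Add1=5; issue SUB r3<-Add1  regs: r0:Add2,r1:8,r2:5,r3:Add1
  c5: CDB Mul1=24; issue MUL r0<-Mul1  regs: r0:Mul1,r1:8,r2:5,r3:Add1
  c6: CDB Add2=3; issue SUB r3<-Add2  regs: r0:Mul1,r1:8,r2:5,r3:Add2
  c7: stall  regs: r0:Mul1,r1:8,r2:5,r3:Add2
  c8: CDB Add1=-1; issue ADD r0<-Add1  regs: r0:Add1,r1:8,r2:5,r3:Add2
  c9: CDB Add2=-3; issue MUL r0<-Mul2  regs: r0:Mul2,r1:8,r2:5,r3:-3
  c10: -  regs: r0:Mul2,r1:8,r2:5,r3:-3
  c11: -  regs: r0:Mul2,r1:8,r2:5,r3:-3
  c12: CDB Mul1=-8  regs: r0:Mul2,r1:8,r2:5,r3:-3
  c13: -  regs: r0:Mul2,r1:8,r2:5,r3:-3
  c14: CDB Add1=0  regs: r0:Mul2,r1:8,r2:5,r3:-3
  c15: -  regs: r0:Mul2,r1:8,r2:5,r3:-3

STATUS = TAG Mul2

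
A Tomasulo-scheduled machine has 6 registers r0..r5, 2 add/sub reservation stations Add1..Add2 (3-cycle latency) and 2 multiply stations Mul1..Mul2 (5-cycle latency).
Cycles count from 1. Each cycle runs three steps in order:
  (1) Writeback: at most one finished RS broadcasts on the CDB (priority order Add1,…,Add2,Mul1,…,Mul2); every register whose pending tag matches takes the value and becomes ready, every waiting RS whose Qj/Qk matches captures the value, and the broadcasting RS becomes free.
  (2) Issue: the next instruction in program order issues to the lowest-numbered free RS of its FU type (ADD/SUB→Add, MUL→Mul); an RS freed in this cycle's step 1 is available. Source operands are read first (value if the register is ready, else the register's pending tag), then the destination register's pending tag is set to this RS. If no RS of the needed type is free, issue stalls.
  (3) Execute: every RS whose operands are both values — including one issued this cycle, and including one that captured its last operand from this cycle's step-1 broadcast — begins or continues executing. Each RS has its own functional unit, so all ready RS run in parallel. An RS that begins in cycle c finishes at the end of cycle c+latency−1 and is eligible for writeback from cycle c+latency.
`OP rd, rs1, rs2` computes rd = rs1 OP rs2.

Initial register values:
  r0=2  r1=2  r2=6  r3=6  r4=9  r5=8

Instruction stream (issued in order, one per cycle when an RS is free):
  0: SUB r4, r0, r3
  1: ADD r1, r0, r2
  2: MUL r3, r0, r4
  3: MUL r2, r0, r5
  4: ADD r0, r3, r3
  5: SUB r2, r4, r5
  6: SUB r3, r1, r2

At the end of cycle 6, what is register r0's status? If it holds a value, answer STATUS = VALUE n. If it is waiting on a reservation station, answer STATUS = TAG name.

STATUS = TAG Add1

c1: issue SUB r4<-Add1 | r0:2,r1:2,r2:6,r3:6,r4:Add1,r5:8
c2: issue ADD r1<-Add2 | r0:2,r1:Add2,r2:6,r3:6,r4:Add1,r5:8
c3: issue MUL r3<-Mul1 | r0:2,r1:Add2,r2:6,r3:Mul1,r4:Add1,r5:8
c4: CDB Add1=-4; issue MUL r2<-Mul2 | r0:2,r1:Add2,r2:Mul2,r3:Mul1,r4:-4,r5:8
c5: CDB Add2=8; issue ADD r0<-Add1 | r0:Add1,r1:8,r2:Mul2,r3:Mul1,r4:-4,r5:8
c6: issue SUB r2<-Add2 | r0:Add1,r1:8,r2:Add2,r3:Mul1,r4:-4,r5:8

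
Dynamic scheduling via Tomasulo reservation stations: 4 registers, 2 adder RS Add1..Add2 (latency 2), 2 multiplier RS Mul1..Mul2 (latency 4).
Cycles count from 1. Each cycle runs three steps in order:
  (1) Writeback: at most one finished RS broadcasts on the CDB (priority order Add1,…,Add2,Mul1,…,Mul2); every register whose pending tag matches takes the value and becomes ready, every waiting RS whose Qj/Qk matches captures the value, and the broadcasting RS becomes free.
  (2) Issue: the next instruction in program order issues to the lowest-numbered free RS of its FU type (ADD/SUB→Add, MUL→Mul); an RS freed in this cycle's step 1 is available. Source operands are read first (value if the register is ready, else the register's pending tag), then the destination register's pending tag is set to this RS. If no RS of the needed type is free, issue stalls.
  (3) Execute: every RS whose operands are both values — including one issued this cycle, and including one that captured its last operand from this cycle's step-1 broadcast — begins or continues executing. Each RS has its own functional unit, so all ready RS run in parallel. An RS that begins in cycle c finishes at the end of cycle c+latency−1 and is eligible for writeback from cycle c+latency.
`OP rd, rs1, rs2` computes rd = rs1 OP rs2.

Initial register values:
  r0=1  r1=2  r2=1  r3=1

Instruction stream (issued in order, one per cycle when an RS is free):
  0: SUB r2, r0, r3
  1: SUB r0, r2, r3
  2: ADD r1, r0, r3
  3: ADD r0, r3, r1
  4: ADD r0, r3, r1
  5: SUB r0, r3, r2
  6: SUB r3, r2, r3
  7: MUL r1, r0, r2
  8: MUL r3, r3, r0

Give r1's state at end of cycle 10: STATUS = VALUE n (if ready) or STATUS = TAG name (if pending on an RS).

  c1: issue SUB r2<-Add1  regs: r0:1,r1:2,r2:Add1,r3:1
  c2: issue SUB r0<-Add2  regs: r0:Add2,r1:2,r2:Add1,r3:1
  c3: CDB Add1=0; issue ADD r1<-Add1  regs: r0:Add2,r1:Add1,r2:0,r3:1
  c4: stall  regs: r0:Add2,r1:Add1,r2:0,r3:1
  c5: CDB Add2=-1; issue ADD r0<-Add2  regs: r0:Add2,r1:Add1,r2:0,r3:1
  c6: stall  regs: r0:Add2,r1:Add1,r2:0,r3:1
  c7: CDB Add1=0; issue ADD r0<-Add1  regs: r0:Add1,r1:0,r2:0,r3:1
  c8: stall  regs: r0:Add1,r1:0,r2:0,r3:1
  c9: CDB Add1=1; issue SUB r0<-Add1  regs: r0:Add1,r1:0,r2:0,r3:1
  c10: CDB Add2=1; issue SUB r3<-Add2  regs: r0:Add1,r1:0,r2:0,r3:Add2

STATUS = VALUE 0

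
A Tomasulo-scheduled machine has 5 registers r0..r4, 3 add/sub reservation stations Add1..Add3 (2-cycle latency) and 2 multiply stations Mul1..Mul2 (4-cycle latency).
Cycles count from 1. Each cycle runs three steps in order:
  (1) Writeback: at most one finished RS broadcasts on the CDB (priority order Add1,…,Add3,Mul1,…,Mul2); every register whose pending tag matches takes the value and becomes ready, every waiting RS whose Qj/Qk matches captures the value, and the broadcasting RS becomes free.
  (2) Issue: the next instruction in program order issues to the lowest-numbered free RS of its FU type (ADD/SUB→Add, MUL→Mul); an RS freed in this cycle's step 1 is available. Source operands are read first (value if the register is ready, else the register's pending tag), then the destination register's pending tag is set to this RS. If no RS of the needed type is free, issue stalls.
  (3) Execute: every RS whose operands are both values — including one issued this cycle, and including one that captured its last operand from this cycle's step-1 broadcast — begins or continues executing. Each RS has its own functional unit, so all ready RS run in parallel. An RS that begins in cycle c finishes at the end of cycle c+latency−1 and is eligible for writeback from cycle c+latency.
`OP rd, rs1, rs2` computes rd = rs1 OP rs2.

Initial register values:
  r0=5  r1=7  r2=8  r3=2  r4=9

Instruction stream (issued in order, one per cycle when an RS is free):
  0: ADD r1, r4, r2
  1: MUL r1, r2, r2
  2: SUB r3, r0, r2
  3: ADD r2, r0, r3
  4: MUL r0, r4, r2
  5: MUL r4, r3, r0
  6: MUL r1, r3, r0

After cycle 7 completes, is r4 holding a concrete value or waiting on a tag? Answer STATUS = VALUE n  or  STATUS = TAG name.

cycle 1: issue ADD r1<-Add1 // r0:5,r1:Add1,r2:8,r3:2,r4:9
cycle 2: issue MUL r1<-Mul1 // r0:5,r1:Mul1,r2:8,r3:2,r4:9
cycle 3: CDB Add1=17; issue SUB r3<-Add1 // r0:5,r1:Mul1,r2:8,r3:Add1,r4:9
cycle 4: issue ADD r2<-Add2 // r0:5,r1:Mul1,r2:Add2,r3:Add1,r4:9
cycle 5: CDB Add1=-3; issue MUL r0<-Mul2 // r0:Mul2,r1:Mul1,r2:Add2,r3:-3,r4:9
cycle 6: CDB Mul1=64; issue MUL r4<-Mul1 // r0:Mul2,r1:64,r2:Add2,r3:-3,r4:Mul1
cycle 7: CDB Add2=2; stall // r0:Mul2,r1:64,r2:2,r3:-3,r4:Mul1

STATUS = TAG Mul1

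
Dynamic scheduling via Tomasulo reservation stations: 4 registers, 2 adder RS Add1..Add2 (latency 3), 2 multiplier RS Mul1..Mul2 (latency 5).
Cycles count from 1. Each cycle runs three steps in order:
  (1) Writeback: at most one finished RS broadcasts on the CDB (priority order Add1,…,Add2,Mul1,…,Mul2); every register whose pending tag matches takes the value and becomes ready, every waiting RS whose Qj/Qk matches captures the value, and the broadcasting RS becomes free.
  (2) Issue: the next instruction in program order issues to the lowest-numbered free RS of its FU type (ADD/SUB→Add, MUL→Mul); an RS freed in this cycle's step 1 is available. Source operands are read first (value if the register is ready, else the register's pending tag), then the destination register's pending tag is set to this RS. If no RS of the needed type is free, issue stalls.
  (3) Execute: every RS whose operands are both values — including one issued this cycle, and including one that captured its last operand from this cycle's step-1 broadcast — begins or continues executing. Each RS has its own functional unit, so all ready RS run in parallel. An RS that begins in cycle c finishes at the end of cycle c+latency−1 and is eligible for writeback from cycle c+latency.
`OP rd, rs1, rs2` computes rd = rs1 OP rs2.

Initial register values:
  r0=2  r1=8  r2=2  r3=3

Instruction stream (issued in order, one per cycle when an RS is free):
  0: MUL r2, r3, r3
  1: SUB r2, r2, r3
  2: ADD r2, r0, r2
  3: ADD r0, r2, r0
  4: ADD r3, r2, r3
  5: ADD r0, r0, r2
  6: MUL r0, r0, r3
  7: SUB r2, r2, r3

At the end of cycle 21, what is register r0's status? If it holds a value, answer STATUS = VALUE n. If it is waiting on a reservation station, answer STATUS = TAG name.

STATUS = TAG Mul1

cycle 1: issue MUL r2<-Mul1 // r0:2,r1:8,r2:Mul1,r3:3
cycle 2: issue SUB r2<-Add1 // r0:2,r1:8,r2:Add1,r3:3
cycle 3: issue ADD r2<-Add2 // r0:2,r1:8,r2:Add2,r3:3
cycle 4: stall // r0:2,r1:8,r2:Add2,r3:3
cycle 5: stall // r0:2,r1:8,r2:Add2,r3:3
cycle 6: CDB Mul1=9; stall // r0:2,r1:8,r2:Add2,r3:3
cycle 7: stall // r0:2,r1:8,r2:Add2,r3:3
cycle 8: stall // r0:2,r1:8,r2:Add2,r3:3
cycle 9: CDB Add1=6; issue ADD r0<-Add1 // r0:Add1,r1:8,r2:Add2,r3:3
cycle 10: stall // r0:Add1,r1:8,r2:Add2,r3:3
cycle 11: stall // r0:Add1,r1:8,r2:Add2,r3:3
cycle 12: CDB Add2=8; issue ADD r3<-Add2 // r0:Add1,r1:8,r2:8,r3:Add2
cycle 13: stall // r0:Add1,r1:8,r2:8,r3:Add2
cycle 14: stall // r0:Add1,r1:8,r2:8,r3:Add2
cycle 15: CDB Add1=10; issue ADD r0<-Add1 // r0:Add1,r1:8,r2:8,r3:Add2
cycle 16: CDB Add2=11; issue MUL r0<-Mul1 // r0:Mul1,r1:8,r2:8,r3:11
cycle 17: issue SUB r2<-Add2 // r0:Mul1,r1:8,r2:Add2,r3:11
cycle 18: CDB Add1=18 // r0:Mul1,r1:8,r2:Add2,r3:11
cycle 19: - // r0:Mul1,r1:8,r2:Add2,r3:11
cycle 20: CDB Add2=-3 // r0:Mul1,r1:8,r2:-3,r3:11
cycle 21: - // r0:Mul1,r1:8,r2:-3,r3:11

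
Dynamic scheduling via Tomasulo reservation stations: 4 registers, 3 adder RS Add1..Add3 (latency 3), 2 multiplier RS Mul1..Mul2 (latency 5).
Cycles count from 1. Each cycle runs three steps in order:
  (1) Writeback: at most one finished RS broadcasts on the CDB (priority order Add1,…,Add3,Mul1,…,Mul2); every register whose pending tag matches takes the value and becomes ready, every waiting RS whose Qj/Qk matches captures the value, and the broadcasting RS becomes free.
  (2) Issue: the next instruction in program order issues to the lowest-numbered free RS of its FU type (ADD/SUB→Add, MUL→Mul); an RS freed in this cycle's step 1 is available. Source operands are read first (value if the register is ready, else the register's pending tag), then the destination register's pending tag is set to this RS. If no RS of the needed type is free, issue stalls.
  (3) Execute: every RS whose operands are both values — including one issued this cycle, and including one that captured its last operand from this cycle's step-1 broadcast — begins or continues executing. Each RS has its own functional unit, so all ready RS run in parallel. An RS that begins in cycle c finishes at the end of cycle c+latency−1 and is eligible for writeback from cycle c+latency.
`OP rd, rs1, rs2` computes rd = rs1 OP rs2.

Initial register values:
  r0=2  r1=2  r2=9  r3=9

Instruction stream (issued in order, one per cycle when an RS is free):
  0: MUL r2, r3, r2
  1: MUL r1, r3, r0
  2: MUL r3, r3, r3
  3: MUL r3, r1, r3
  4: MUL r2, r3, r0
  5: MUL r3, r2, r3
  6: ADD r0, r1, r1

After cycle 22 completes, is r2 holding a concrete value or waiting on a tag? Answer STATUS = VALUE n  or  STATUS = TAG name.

cycle 1: issue MUL r2<-Mul1 // r0:2,r1:2,r2:Mul1,r3:9
cycle 2: issue MUL r1<-Mul2 // r0:2,r1:Mul2,r2:Mul1,r3:9
cycle 3: stall // r0:2,r1:Mul2,r2:Mul1,r3:9
cycle 4: stall // r0:2,r1:Mul2,r2:Mul1,r3:9
cycle 5: stall // r0:2,r1:Mul2,r2:Mul1,r3:9
cycle 6: CDB Mul1=81; issue MUL r3<-Mul1 // r0:2,r1:Mul2,r2:81,r3:Mul1
cycle 7: CDB Mul2=18; issue MUL r3<-Mul2 // r0:2,r1:18,r2:81,r3:Mul2
cycle 8: stall // r0:2,r1:18,r2:81,r3:Mul2
cycle 9: stall // r0:2,r1:18,r2:81,r3:Mul2
cycle 10: stall // r0:2,r1:18,r2:81,r3:Mul2
cycle 11: CDB Mul1=81; issue MUL r2<-Mul1 // r0:2,r1:18,r2:Mul1,r3:Mul2
cycle 12: stall // r0:2,r1:18,r2:Mul1,r3:Mul2
cycle 13: stall // r0:2,r1:18,r2:Mul1,r3:Mul2
cycle 14: stall // r0:2,r1:18,r2:Mul1,r3:Mul2
cycle 15: stall // r0:2,r1:18,r2:Mul1,r3:Mul2
cycle 16: CDB Mul2=1458; issue MUL r3<-Mul2 // r0:2,r1:18,r2:Mul1,r3:Mul2
cycle 17: issue ADD r0<-Add1 // r0:Add1,r1:18,r2:Mul1,r3:Mul2
cycle 18: - // r0:Add1,r1:18,r2:Mul1,r3:Mul2
cycle 19: - // r0:Add1,r1:18,r2:Mul1,r3:Mul2
cycle 20: CDB Add1=36 // r0:36,r1:18,r2:Mul1,r3:Mul2
cycle 21: CDB Mul1=2916 // r0:36,r1:18,r2:2916,r3:Mul2
cycle 22: - // r0:36,r1:18,r2:2916,r3:Mul2

STATUS = VALUE 2916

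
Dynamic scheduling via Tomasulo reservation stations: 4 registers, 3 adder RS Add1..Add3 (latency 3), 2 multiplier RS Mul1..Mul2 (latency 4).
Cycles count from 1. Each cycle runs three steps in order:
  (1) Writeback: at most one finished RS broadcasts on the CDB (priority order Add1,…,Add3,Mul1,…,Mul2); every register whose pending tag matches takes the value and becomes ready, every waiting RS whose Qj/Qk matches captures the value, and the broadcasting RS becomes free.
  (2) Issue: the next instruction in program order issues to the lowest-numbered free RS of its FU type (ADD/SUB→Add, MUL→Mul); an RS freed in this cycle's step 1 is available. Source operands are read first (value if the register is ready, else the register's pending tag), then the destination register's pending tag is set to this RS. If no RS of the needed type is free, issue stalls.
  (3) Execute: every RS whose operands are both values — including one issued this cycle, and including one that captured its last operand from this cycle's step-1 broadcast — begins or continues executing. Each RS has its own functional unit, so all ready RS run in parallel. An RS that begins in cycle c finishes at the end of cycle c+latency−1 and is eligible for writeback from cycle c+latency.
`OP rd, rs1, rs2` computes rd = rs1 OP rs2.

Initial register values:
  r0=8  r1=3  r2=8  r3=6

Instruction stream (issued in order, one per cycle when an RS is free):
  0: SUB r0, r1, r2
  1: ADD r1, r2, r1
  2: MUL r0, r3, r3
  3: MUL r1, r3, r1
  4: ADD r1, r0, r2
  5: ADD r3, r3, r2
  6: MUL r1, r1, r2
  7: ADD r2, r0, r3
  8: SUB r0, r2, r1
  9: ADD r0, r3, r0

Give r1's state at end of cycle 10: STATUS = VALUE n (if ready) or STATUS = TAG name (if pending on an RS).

STATUS = TAG Mul1

  c1: issue SUB r0<-Add1  regs: r0:Add1,r1:3,r2:8,r3:6
  c2: issue ADD r1<-Add2  regs: r0:Add1,r1:Add2,r2:8,r3:6
  c3: issue MUL r0<-Mul1  regs: r0:Mul1,r1:Add2,r2:8,r3:6
  c4: CDB Add1=-5; issue MUL r1<-Mul2  regs: r0:Mul1,r1:Mul2,r2:8,r3:6
  c5: CDB Add2=11; issue ADD r1<-Add1  regs: r0:Mul1,r1:Add1,r2:8,r3:6
  c6: issue ADD r3<-Add2  regs: r0:Mul1,r1:Add1,r2:8,r3:Add2
  c7: CDB Mul1=36; issue MUL r1<-Mul1  regs: r0:36,r1:Mul1,r2:8,r3:Add2
  c8: issue ADD r2<-Add3  regs: r0:36,r1:Mul1,r2:Add3,r3:Add2
  c9: CDB Add2=14; issue SUB r0<-Add2  regs: r0:Add2,r1:Mul1,r2:Add3,r3:14
  c10: CDB Add1=44; issue ADD r0<-Add1  regs: r0:Add1,r1:Mul1,r2:Add3,r3:14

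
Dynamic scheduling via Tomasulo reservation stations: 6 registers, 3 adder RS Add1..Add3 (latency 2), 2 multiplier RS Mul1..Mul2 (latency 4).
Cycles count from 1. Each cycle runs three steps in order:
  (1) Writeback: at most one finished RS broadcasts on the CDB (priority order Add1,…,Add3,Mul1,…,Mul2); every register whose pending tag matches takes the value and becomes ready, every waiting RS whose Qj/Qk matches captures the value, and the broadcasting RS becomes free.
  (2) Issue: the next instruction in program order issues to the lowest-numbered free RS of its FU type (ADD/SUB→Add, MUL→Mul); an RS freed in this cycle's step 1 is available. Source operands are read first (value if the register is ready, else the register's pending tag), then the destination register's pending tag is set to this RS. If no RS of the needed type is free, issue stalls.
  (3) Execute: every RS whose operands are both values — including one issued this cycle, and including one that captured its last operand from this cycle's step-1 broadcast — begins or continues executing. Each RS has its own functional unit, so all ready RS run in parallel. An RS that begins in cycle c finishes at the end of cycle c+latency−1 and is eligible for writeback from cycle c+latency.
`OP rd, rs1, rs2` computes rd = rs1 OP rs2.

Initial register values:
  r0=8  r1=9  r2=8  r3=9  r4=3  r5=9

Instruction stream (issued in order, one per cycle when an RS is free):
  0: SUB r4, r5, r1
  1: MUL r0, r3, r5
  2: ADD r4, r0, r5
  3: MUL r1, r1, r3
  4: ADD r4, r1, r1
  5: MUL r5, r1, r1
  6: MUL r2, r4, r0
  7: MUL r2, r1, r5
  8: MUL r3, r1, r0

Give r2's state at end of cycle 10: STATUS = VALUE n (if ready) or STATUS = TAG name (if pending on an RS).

STATUS = TAG Mul2

c1: issue SUB r4<-Add1 | r0:8,r1:9,r2:8,r3:9,r4:Add1,r5:9
c2: issue MUL r0<-Mul1 | r0:Mul1,r1:9,r2:8,r3:9,r4:Add1,r5:9
c3: CDB Add1=0; issue ADD r4<-Add1 | r0:Mul1,r1:9,r2:8,r3:9,r4:Add1,r5:9
c4: issue MUL r1<-Mul2 | r0:Mul1,r1:Mul2,r2:8,r3:9,r4:Add1,r5:9
c5: issue ADD r4<-Add2 | r0:Mul1,r1:Mul2,r2:8,r3:9,r4:Add2,r5:9
c6: CDB Mul1=81; issue MUL r5<-Mul1 | r0:81,r1:Mul2,r2:8,r3:9,r4:Add2,r5:Mul1
c7: stall | r0:81,r1:Mul2,r2:8,r3:9,r4:Add2,r5:Mul1
c8: CDB Add1=90; stall | r0:81,r1:Mul2,r2:8,r3:9,r4:Add2,r5:Mul1
c9: CDB Mul2=81; issue MUL r2<-Mul2 | r0:81,r1:81,r2:Mul2,r3:9,r4:Add2,r5:Mul1
c10: stall | r0:81,r1:81,r2:Mul2,r3:9,r4:Add2,r5:Mul1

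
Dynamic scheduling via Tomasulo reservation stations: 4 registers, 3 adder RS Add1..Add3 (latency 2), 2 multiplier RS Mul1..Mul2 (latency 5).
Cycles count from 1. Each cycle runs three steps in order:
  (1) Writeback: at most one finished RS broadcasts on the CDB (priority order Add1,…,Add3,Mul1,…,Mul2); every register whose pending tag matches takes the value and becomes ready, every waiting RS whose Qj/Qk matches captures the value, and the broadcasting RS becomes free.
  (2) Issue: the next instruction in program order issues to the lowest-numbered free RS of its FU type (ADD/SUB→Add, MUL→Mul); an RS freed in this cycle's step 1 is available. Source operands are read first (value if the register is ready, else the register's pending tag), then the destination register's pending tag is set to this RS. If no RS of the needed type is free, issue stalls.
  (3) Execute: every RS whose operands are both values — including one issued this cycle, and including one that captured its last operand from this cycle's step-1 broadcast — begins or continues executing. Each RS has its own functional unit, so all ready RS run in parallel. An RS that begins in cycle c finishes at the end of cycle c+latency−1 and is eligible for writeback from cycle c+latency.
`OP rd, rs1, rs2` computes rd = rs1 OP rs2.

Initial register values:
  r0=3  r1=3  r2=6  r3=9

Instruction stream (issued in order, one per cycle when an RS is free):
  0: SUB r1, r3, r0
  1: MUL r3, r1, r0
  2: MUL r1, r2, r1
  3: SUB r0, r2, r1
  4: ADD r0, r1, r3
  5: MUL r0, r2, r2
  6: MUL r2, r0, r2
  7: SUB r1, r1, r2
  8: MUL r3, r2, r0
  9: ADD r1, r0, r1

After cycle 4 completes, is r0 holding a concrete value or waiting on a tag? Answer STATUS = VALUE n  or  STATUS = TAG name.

c1: issue SUB r1<-Add1 | r0:3,r1:Add1,r2:6,r3:9
c2: issue MUL r3<-Mul1 | r0:3,r1:Add1,r2:6,r3:Mul1
c3: CDB Add1=6; issue MUL r1<-Mul2 | r0:3,r1:Mul2,r2:6,r3:Mul1
c4: issue SUB r0<-Add1 | r0:Add1,r1:Mul2,r2:6,r3:Mul1

STATUS = TAG Add1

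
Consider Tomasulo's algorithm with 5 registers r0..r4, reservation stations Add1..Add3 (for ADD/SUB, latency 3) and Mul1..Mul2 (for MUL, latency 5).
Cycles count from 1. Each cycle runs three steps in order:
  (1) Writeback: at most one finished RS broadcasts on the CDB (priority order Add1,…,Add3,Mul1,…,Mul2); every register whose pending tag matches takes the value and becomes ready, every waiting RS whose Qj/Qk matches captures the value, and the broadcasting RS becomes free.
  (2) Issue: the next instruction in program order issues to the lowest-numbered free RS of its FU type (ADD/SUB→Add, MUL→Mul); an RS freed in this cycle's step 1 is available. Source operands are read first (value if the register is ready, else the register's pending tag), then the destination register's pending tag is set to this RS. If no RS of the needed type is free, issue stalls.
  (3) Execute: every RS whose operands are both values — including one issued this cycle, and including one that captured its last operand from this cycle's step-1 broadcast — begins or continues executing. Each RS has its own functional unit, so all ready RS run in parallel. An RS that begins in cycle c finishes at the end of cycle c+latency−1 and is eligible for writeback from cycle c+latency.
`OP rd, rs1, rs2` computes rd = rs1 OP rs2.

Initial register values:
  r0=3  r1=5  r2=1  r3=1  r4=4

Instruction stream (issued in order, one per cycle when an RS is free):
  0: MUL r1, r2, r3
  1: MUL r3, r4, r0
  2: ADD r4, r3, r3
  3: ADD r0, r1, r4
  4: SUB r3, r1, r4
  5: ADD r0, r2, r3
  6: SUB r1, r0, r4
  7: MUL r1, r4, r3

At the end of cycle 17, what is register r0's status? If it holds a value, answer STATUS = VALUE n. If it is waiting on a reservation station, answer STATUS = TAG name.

  c1: issue MUL r1<-Mul1  regs: r0:3,r1:Mul1,r2:1,r3:1,r4:4
  c2: issue MUL r3<-Mul2  regs: r0:3,r1:Mul1,r2:1,r3:Mul2,r4:4
  c3: issue ADD r4<-Add1  regs: r0:3,r1:Mul1,r2:1,r3:Mul2,r4:Add1
  c4: issue ADD r0<-Add2  regs: r0:Add2,r1:Mul1,r2:1,r3:Mul2,r4:Add1
  c5: issue SUB r3<-Add3  regs: r0:Add2,r1:Mul1,r2:1,r3:Add3,r4:Add1
  c6: CDB Mul1=1; stall  regs: r0:Add2,r1:1,r2:1,r3:Add3,r4:Add1
  c7: CDB Mul2=12; stall  regs: r0:Add2,r1:1,r2:1,r3:Add3,r4:Add1
  c8: stall  regs: r0:Add2,r1:1,r2:1,r3:Add3,r4:Add1
  c9: stall  regs: r0:Add2,r1:1,r2:1,r3:Add3,r4:Add1
  c10: CDB Add1=24; issue ADD r0<-Add1  regs: r0:Add1,r1:1,r2:1,r3:Add3,r4:24
  c11: stall  regs: r0:Add1,r1:1,r2:1,r3:Add3,r4:24
  c12: stall  regs: r0:Add1,r1:1,r2:1,r3:Add3,r4:24
  c13: CDB Add2=25; issue SUB r1<-Add2  regs: r0:Add1,r1:Add2,r2:1,r3:Add3,r4:24
  c14: CDB Add3=-23; issue MUL r1<-Mul1  regs: r0:Add1,r1:Mul1,r2:1,r3:-23,r4:24
  c15: -  regs: r0:Add1,r1:Mul1,r2:1,r3:-23,r4:24
  c16: -  regs: r0:Add1,r1:Mul1,r2:1,r3:-23,r4:24
  c17: CDB Add1=-22  regs: r0:-22,r1:Mul1,r2:1,r3:-23,r4:24

STATUS = VALUE -22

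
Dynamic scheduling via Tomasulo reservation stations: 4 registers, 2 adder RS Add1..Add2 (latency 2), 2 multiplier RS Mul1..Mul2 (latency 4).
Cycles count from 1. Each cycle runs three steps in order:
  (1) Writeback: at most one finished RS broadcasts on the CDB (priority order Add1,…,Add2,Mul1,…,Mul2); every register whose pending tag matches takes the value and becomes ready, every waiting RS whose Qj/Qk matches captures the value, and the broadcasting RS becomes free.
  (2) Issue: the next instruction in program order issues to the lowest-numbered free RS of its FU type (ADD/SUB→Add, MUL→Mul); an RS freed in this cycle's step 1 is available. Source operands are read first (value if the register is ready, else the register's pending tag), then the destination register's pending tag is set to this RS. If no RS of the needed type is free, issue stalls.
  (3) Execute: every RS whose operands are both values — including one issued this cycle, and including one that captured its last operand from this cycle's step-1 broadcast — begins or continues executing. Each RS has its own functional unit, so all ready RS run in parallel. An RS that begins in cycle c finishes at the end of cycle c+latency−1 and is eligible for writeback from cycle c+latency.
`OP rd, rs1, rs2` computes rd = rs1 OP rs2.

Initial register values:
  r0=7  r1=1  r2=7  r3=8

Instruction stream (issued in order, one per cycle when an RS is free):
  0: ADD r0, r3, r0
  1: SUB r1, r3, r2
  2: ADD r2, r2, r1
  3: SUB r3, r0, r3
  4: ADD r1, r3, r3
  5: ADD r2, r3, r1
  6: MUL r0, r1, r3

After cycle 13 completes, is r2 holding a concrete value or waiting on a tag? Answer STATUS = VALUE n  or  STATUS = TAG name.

STATUS = VALUE 21

cycle 1: issue ADD r0<-Add1 // r0:Add1,r1:1,r2:7,r3:8
cycle 2: issue SUB r1<-Add2 // r0:Add1,r1:Add2,r2:7,r3:8
cycle 3: CDB Add1=15; issue ADD r2<-Add1 // r0:15,r1:Add2,r2:Add1,r3:8
cycle 4: CDB Add2=1; issue SUB r3<-Add2 // r0:15,r1:1,r2:Add1,r3:Add2
cycle 5: stall // r0:15,r1:1,r2:Add1,r3:Add2
cycle 6: CDB Add1=8; issue ADD r1<-Add1 // r0:15,r1:Add1,r2:8,r3:Add2
cycle 7: CDB Add2=7; issue ADD r2<-Add2 // r0:15,r1:Add1,r2:Add2,r3:7
cycle 8: issue MUL r0<-Mul1 // r0:Mul1,r1:Add1,r2:Add2,r3:7
cycle 9: CDB Add1=14 // r0:Mul1,r1:14,r2:Add2,r3:7
cycle 10: - // r0:Mul1,r1:14,r2:Add2,r3:7
cycle 11: CDB Add2=21 // r0:Mul1,r1:14,r2:21,r3:7
cycle 12: - // r0:Mul1,r1:14,r2:21,r3:7
cycle 13: CDB Mul1=98 // r0:98,r1:14,r2:21,r3:7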